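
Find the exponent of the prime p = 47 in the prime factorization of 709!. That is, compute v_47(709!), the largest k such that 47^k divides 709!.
v_47(709!) = 15

Legendre's formula: v_p(n!) = Σ_{k ≥ 1} ⌊n / p^k⌋. For p = 47, n = 709, the terms are:
  ⌊709/47^1⌋ = ⌊709/47⌋ = 15
(the next term ⌊709/47^2⌋ = 0, terminating the sum). Summing: v_47(709!) = 15 = 15.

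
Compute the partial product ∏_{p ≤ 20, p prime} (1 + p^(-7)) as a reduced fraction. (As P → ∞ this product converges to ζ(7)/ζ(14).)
∏ = 1068826090093603336253543016500022477644576/1060040977976779320486482915314295925421875

The primes p ≤ 20 are [2, 3, 5, 7, 11, 13, 17, 19]. For each, (1 + 1/p^7) = (p^7 + 1)/p^7. Multiplying these fractions over p ∈ [2, 3, 5, 7, 11, 13, 17, 19] gives 1068826090093603336253543016500022477644576/1060040977976779320486482915314295925421875. (In the limit P → ∞ this tends to ζ(7)/ζ(14).)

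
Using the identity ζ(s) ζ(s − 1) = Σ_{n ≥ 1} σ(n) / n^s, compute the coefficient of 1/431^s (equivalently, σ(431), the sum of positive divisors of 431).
σ(431) = 432

In the product (Σ m^0/m^s)(Σ k / k^s) = Σ (Σ_{d | n} d) / n^s, the coefficient of 1/n^s is σ(n) = Σ_{d | n} d. For n = 431, divisors are [1, 431]; summing: σ(431) = 432.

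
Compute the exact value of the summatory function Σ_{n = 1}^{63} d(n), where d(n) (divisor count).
Σ_{n ≤ 63} d(n) = 273

Compute d(n) for each 1 ≤ n ≤ 63: d(1) = 1, d(2) = 2, d(3) = 2, d(4) = 3, d(5) = 2, d(6) = 4, d(7) = 2, d(8) = 4, d(9) = 3, d(10) = 4, d(11) = 2, d(12) = 6, d(13) = 2, d(14) = 4, d(15) = 4, d(16) = 5, d(17) = 2, d(18) = 6, d(19) = 2, d(20) = 6, d(21) = 4, d(22) = 4, d(23) = 2, d(24) = 8, d(25) = 3, d(26) = 4, d(27) = 4, d(28) = 6, d(29) = 2, d(30) = 8, d(31) = 2, d(32) = 6, d(33) = 4, d(34) = 4, d(35) = 4, d(36) = 9, d(37) = 2, d(38) = 4, d(39) = 4, d(40) = 8, d(41) = 2, d(42) = 8, d(43) = 2, d(44) = 6, d(45) = 6, d(46) = 4, d(47) = 2, d(48) = 10, d(49) = 3, d(50) = 6, d(51) = 4, d(52) = 6, d(53) = 2, d(54) = 8, d(55) = 4, d(56) = 8, d(57) = 4, d(58) = 4, d(59) = 2, d(60) = 12, d(61) = 2, d(62) = 4, d(63) = 6. Summing all 63 values: 273. (Dirichlet's divisor formula: Σ_{n ≤ x} d(n) = x ln(x) + (2γ − 1) x + O(√x). For x = 63, the asymptotic estimate is ≈ 270.75.)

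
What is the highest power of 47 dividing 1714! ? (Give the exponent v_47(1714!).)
v_47(1714!) = 36

Legendre's formula: v_p(n!) = Σ_{k ≥ 1} ⌊n / p^k⌋. For p = 47, n = 1714, the terms are:
  ⌊1714/47^1⌋ = ⌊1714/47⌋ = 36
(the next term ⌊1714/47^2⌋ = 0, terminating the sum). Summing: v_47(1714!) = 36 = 36.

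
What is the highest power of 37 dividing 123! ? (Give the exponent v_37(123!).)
v_37(123!) = 3

Legendre's formula: v_p(n!) = Σ_{k ≥ 1} ⌊n / p^k⌋. For p = 37, n = 123, the terms are:
  ⌊123/37^1⌋ = ⌊123/37⌋ = 3
(the next term ⌊123/37^2⌋ = 0, terminating the sum). Summing: v_37(123!) = 3 = 3.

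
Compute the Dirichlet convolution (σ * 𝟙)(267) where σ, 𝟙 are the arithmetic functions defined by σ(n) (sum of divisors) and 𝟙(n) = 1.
(σ * 𝟙)(267) = 455

Divisors of 267: [1, 3, 89, 267]. For each d | 267:
  d = 1: σ(1) · 𝟙(267/1) = 1 · 1 = 1
  d = 3: σ(3) · 𝟙(267/3) = 4 · 1 = 4
  d = 89: σ(89) · 𝟙(267/89) = 90 · 1 = 90
  d = 267: σ(267) · 𝟙(267/267) = 360 · 1 = 360
Summing: (σ * 𝟙)(267) = 1 + 4 + 90 + 360 = 455.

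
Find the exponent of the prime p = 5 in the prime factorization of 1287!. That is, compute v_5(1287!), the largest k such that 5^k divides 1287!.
v_5(1287!) = 320

Legendre's formula: v_p(n!) = Σ_{k ≥ 1} ⌊n / p^k⌋. For p = 5, n = 1287, the terms are:
  ⌊1287/5^1⌋ = ⌊1287/5⌋ = 257
  ⌊1287/5^2⌋ = ⌊1287/25⌋ = 51
  ⌊1287/5^3⌋ = ⌊1287/125⌋ = 10
  ⌊1287/5^4⌋ = ⌊1287/625⌋ = 2
(the next term ⌊1287/5^5⌋ = 0, terminating the sum). Summing: v_5(1287!) = 257 + 51 + 10 + 2 = 320.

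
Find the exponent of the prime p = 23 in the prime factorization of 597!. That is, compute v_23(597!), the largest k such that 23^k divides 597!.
v_23(597!) = 26

Legendre's formula: v_p(n!) = Σ_{k ≥ 1} ⌊n / p^k⌋. For p = 23, n = 597, the terms are:
  ⌊597/23^1⌋ = ⌊597/23⌋ = 25
  ⌊597/23^2⌋ = ⌊597/529⌋ = 1
(the next term ⌊597/23^3⌋ = 0, terminating the sum). Summing: v_23(597!) = 25 + 1 = 26.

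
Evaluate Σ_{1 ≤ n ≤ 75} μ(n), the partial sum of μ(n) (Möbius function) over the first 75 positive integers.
Σ_{n ≤ 75} μ(n) = -3

Compute μ(n) for each 1 ≤ n ≤ 75: μ(1) = 1, μ(2) = -1, μ(3) = -1, μ(4) = 0, μ(5) = -1, μ(6) = 1, μ(7) = -1, μ(8) = 0, μ(9) = 0, μ(10) = 1, μ(11) = -1, μ(12) = 0, μ(13) = -1, μ(14) = 1, μ(15) = 1, μ(16) = 0, μ(17) = -1, μ(18) = 0, μ(19) = -1, μ(20) = 0, μ(21) = 1, μ(22) = 1, μ(23) = -1, μ(24) = 0, μ(25) = 0, μ(26) = 1, μ(27) = 0, μ(28) = 0, μ(29) = -1, μ(30) = -1, μ(31) = -1, μ(32) = 0, μ(33) = 1, μ(34) = 1, μ(35) = 1, μ(36) = 0, μ(37) = -1, μ(38) = 1, μ(39) = 1, μ(40) = 0, μ(41) = -1, μ(42) = -1, μ(43) = -1, μ(44) = 0, μ(45) = 0, μ(46) = 1, μ(47) = -1, μ(48) = 0, μ(49) = 0, μ(50) = 0, μ(51) = 1, μ(52) = 0, μ(53) = -1, μ(54) = 0, μ(55) = 1, μ(56) = 0, μ(57) = 1, μ(58) = 1, μ(59) = -1, μ(60) = 0, μ(61) = -1, μ(62) = 1, μ(63) = 0, μ(64) = 0, μ(65) = 1, μ(66) = -1, μ(67) = -1, μ(68) = 0, μ(69) = 1, μ(70) = -1, μ(71) = -1, μ(72) = 0, μ(73) = -1, μ(74) = 1, μ(75) = 0. Summing all 75 values: -3. (Mertens function M(x) = Σ_{n ≤ x} μ(n); on average M(x) should be small (PNT ⟺ M(x) = o(x)).)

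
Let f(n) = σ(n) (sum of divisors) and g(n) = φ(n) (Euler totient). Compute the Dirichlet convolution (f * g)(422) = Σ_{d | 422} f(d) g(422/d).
(σ * φ)(422) = 1688

Divisors of 422: [1, 2, 211, 422]. For each d | 422:
  d = 1: σ(1) · φ(422/1) = 1 · 210 = 210
  d = 2: σ(2) · φ(422/2) = 3 · 210 = 630
  d = 211: σ(211) · φ(422/211) = 212 · 1 = 212
  d = 422: σ(422) · φ(422/422) = 636 · 1 = 636
Summing: (σ * φ)(422) = 210 + 630 + 212 + 636 = 1688.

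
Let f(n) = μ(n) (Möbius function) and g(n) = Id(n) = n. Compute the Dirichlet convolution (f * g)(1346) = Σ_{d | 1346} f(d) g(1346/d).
(μ * Id)(1346) = 672

Divisors of 1346: [1, 2, 673, 1346]. For each d | 1346:
  d = 1: μ(1) · Id(1346/1) = 1 · 1346 = 1346
  d = 2: μ(2) · Id(1346/2) = -1 · 673 = -673
  d = 673: μ(673) · Id(1346/673) = -1 · 2 = -2
  d = 1346: μ(1346) · Id(1346/1346) = 1 · 1 = 1
Summing: (μ * Id)(1346) = 1346 + -673 + -2 + 1 = 672.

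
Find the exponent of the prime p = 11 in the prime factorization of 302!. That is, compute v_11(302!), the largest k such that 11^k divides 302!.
v_11(302!) = 29

Legendre's formula: v_p(n!) = Σ_{k ≥ 1} ⌊n / p^k⌋. For p = 11, n = 302, the terms are:
  ⌊302/11^1⌋ = ⌊302/11⌋ = 27
  ⌊302/11^2⌋ = ⌊302/121⌋ = 2
(the next term ⌊302/11^3⌋ = 0, terminating the sum). Summing: v_11(302!) = 27 + 2 = 29.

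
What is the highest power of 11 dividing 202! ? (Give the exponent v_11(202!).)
v_11(202!) = 19

Legendre's formula: v_p(n!) = Σ_{k ≥ 1} ⌊n / p^k⌋. For p = 11, n = 202, the terms are:
  ⌊202/11^1⌋ = ⌊202/11⌋ = 18
  ⌊202/11^2⌋ = ⌊202/121⌋ = 1
(the next term ⌊202/11^3⌋ = 0, terminating the sum). Summing: v_11(202!) = 18 + 1 = 19.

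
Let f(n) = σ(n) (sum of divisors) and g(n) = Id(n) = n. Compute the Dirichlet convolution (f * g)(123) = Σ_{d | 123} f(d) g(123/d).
(σ * Id)(123) = 581

Divisors of 123: [1, 3, 41, 123]. For each d | 123:
  d = 1: σ(1) · Id(123/1) = 1 · 123 = 123
  d = 3: σ(3) · Id(123/3) = 4 · 41 = 164
  d = 41: σ(41) · Id(123/41) = 42 · 3 = 126
  d = 123: σ(123) · Id(123/123) = 168 · 1 = 168
Summing: (σ * Id)(123) = 123 + 164 + 126 + 168 = 581.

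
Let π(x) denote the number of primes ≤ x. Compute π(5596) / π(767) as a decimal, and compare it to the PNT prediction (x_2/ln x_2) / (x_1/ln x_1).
π(5596)/π(767) = 738/135 ≈ 5.4667;  PNT prediction ≈ 5.6158.

π(767) = 135 and π(5596) = 738, so π(5596)/π(767) ≈ 5.4667. The PNT-predicted ratio is (5596/ln(5596)) / (767/ln(767)) ≈ 5.6158. The two agree to within a few percent, as expected.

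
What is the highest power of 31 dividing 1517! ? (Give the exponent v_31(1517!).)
v_31(1517!) = 49

Legendre's formula: v_p(n!) = Σ_{k ≥ 1} ⌊n / p^k⌋. For p = 31, n = 1517, the terms are:
  ⌊1517/31^1⌋ = ⌊1517/31⌋ = 48
  ⌊1517/31^2⌋ = ⌊1517/961⌋ = 1
(the next term ⌊1517/31^3⌋ = 0, terminating the sum). Summing: v_31(1517!) = 48 + 1 = 49.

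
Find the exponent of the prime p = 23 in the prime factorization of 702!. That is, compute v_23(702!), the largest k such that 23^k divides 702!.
v_23(702!) = 31

Legendre's formula: v_p(n!) = Σ_{k ≥ 1} ⌊n / p^k⌋. For p = 23, n = 702, the terms are:
  ⌊702/23^1⌋ = ⌊702/23⌋ = 30
  ⌊702/23^2⌋ = ⌊702/529⌋ = 1
(the next term ⌊702/23^3⌋ = 0, terminating the sum). Summing: v_23(702!) = 30 + 1 = 31.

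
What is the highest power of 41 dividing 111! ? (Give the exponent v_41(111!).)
v_41(111!) = 2

Legendre's formula: v_p(n!) = Σ_{k ≥ 1} ⌊n / p^k⌋. For p = 41, n = 111, the terms are:
  ⌊111/41^1⌋ = ⌊111/41⌋ = 2
(the next term ⌊111/41^2⌋ = 0, terminating the sum). Summing: v_41(111!) = 2 = 2.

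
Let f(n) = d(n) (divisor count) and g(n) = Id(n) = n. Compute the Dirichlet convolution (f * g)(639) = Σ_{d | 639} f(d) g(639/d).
(d * Id)(639) = 1314

Divisors of 639: [1, 3, 9, 71, 213, 639]. For each d | 639:
  d = 1: d(1) · Id(639/1) = 1 · 639 = 639
  d = 3: d(3) · Id(639/3) = 2 · 213 = 426
  d = 9: d(9) · Id(639/9) = 3 · 71 = 213
  d = 71: d(71) · Id(639/71) = 2 · 9 = 18
  d = 213: d(213) · Id(639/213) = 4 · 3 = 12
  d = 639: d(639) · Id(639/639) = 6 · 1 = 6
Summing: (d * Id)(639) = 639 + 426 + 213 + 18 + 12 + 6 = 1314.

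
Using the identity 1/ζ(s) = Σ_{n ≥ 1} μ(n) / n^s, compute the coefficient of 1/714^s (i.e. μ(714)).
μ(714) = 1

Factor n = 714 = 2 · 3 · 7 · 17. μ(n) = 0 if any exponent ≥ 2 (not squarefree); otherwise μ(n) = (−1)^{ω(n)} where ω(n) is the number of distinct prime factors. Applying: μ(714) = 1.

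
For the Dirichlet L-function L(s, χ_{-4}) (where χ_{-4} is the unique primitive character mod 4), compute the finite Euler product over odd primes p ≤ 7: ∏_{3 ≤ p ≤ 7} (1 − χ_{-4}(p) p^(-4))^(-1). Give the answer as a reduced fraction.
∏ = 40516875/40968512

The odd primes p ≤ 7 are [3, 5, 7]. For each, χ(p) = 1 if p ≡ 1 mod 4, χ(p) = −1 if p ≡ 3 mod 4. Taking (1 − χ(p)/p^4)^(-1) = p^4/(p^4 − χ(p)): (1 − (-1)/3^4)^(-1) · (1 − (1)/5^4)^(-1) · (1 − (-1)/7^4)^(-1) = 40516875/40968512.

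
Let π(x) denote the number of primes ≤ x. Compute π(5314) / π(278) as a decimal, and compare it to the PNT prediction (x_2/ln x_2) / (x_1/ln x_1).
π(5314)/π(278) = 704/59 ≈ 11.9322;  PNT prediction ≈ 12.5404.

π(278) = 59 and π(5314) = 704, so π(5314)/π(278) ≈ 11.9322. The PNT-predicted ratio is (5314/ln(5314)) / (278/ln(278)) ≈ 12.5404. The two agree to within a few percent, as expected.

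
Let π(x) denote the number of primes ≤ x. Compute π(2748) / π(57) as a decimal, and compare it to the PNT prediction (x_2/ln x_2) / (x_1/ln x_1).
π(2748)/π(57) = 400/16 ≈ 25.0000;  PNT prediction ≈ 24.6151.

π(57) = 16 and π(2748) = 400, so π(2748)/π(57) ≈ 25.0000. The PNT-predicted ratio is (2748/ln(2748)) / (57/ln(57)) ≈ 24.6151. The two agree to within a few percent, as expected.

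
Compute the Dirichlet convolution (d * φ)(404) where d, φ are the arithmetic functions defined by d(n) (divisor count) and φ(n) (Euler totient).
(d * φ)(404) = 714

Divisors of 404: [1, 2, 4, 101, 202, 404]. For each d | 404:
  d = 1: d(1) · φ(404/1) = 1 · 200 = 200
  d = 2: d(2) · φ(404/2) = 2 · 100 = 200
  d = 4: d(4) · φ(404/4) = 3 · 100 = 300
  d = 101: d(101) · φ(404/101) = 2 · 2 = 4
  d = 202: d(202) · φ(404/202) = 4 · 1 = 4
  d = 404: d(404) · φ(404/404) = 6 · 1 = 6
Summing: (d * φ)(404) = 200 + 200 + 300 + 4 + 4 + 6 = 714.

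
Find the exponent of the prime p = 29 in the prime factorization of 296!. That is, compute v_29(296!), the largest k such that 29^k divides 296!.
v_29(296!) = 10

Legendre's formula: v_p(n!) = Σ_{k ≥ 1} ⌊n / p^k⌋. For p = 29, n = 296, the terms are:
  ⌊296/29^1⌋ = ⌊296/29⌋ = 10
(the next term ⌊296/29^2⌋ = 0, terminating the sum). Summing: v_29(296!) = 10 = 10.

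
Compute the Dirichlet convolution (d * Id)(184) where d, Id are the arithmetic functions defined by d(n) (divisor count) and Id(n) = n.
(d * Id)(184) = 650

Divisors of 184: [1, 2, 4, 8, 23, 46, 92, 184]. For each d | 184:
  d = 1: d(1) · Id(184/1) = 1 · 184 = 184
  d = 2: d(2) · Id(184/2) = 2 · 92 = 184
  d = 4: d(4) · Id(184/4) = 3 · 46 = 138
  d = 8: d(8) · Id(184/8) = 4 · 23 = 92
  d = 23: d(23) · Id(184/23) = 2 · 8 = 16
  d = 46: d(46) · Id(184/46) = 4 · 4 = 16
  d = 92: d(92) · Id(184/92) = 6 · 2 = 12
  d = 184: d(184) · Id(184/184) = 8 · 1 = 8
Summing: (d * Id)(184) = 184 + 184 + 138 + 92 + 16 + 16 + 12 + 8 = 650.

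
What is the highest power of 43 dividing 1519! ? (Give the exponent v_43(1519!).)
v_43(1519!) = 35

Legendre's formula: v_p(n!) = Σ_{k ≥ 1} ⌊n / p^k⌋. For p = 43, n = 1519, the terms are:
  ⌊1519/43^1⌋ = ⌊1519/43⌋ = 35
(the next term ⌊1519/43^2⌋ = 0, terminating the sum). Summing: v_43(1519!) = 35 = 35.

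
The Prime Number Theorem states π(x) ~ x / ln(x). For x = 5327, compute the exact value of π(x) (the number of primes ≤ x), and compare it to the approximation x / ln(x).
π(5327) = 705;  x/ln(x) ≈ 620.82;  relative error ≈ 11.94%.

Directly count primes up to 5327: π(5327) = 705. The PNT approximation gives 5327/ln(5327) ≈ 5327/8.58054 ≈ 620.82. Relative error (π(x) − x/ln(x)) / π(x) ≈ 11.94%; the approximation is known to undercount slightly (Li(x) is a better estimate).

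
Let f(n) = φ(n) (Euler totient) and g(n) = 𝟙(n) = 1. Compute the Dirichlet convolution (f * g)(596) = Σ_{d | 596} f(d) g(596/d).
(φ * 𝟙)(596) = 596

Divisors of 596: [1, 2, 4, 149, 298, 596]. For each d | 596:
  d = 1: φ(1) · 𝟙(596/1) = 1 · 1 = 1
  d = 2: φ(2) · 𝟙(596/2) = 1 · 1 = 1
  d = 4: φ(4) · 𝟙(596/4) = 2 · 1 = 2
  d = 149: φ(149) · 𝟙(596/149) = 148 · 1 = 148
  d = 298: φ(298) · 𝟙(596/298) = 148 · 1 = 148
  d = 596: φ(596) · 𝟙(596/596) = 296 · 1 = 296
Summing: (φ * 𝟙)(596) = 1 + 1 + 2 + 148 + 148 + 296 = 596.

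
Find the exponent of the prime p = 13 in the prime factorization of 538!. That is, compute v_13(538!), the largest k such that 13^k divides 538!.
v_13(538!) = 44

Legendre's formula: v_p(n!) = Σ_{k ≥ 1} ⌊n / p^k⌋. For p = 13, n = 538, the terms are:
  ⌊538/13^1⌋ = ⌊538/13⌋ = 41
  ⌊538/13^2⌋ = ⌊538/169⌋ = 3
(the next term ⌊538/13^3⌋ = 0, terminating the sum). Summing: v_13(538!) = 41 + 3 = 44.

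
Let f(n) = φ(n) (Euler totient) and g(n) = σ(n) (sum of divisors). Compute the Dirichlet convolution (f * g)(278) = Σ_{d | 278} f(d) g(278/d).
(φ * σ)(278) = 1112

Divisors of 278: [1, 2, 139, 278]. For each d | 278:
  d = 1: φ(1) · σ(278/1) = 1 · 420 = 420
  d = 2: φ(2) · σ(278/2) = 1 · 140 = 140
  d = 139: φ(139) · σ(278/139) = 138 · 3 = 414
  d = 278: φ(278) · σ(278/278) = 138 · 1 = 138
Summing: (φ * σ)(278) = 420 + 140 + 414 + 138 = 1112.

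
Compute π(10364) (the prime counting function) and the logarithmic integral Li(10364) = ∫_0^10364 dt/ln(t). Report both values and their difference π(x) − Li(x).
π(10364) = 1271;  Li(10364) ≈ 1285.58;  π(x) − Li(x) ≈ -14.58.

Direct count of primes ≤ 10364 gives π(10364) = 1271. Numerical evaluation of the logarithmic integral gives Li(10364) ≈ 1285.58. The difference π(x) − Li(x) ≈ -14.58 is typically negative for small/moderate x (Li(x) overestimates), though Littlewood's theorem shows this sign changes infinitely often.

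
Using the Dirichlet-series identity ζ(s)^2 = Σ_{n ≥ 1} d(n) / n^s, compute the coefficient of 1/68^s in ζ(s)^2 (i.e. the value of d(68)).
d(68) = 6

ζ(s)^2 = (Σ 1/m^s)(Σ 1/k^s). The coefficient of 1/n^s in the product is the number of ordered pairs (m, k) with mk = n, which equals d(n). For n = 68, divisors are [1, 2, 4, 17, 34, 68], so d(68) = 6.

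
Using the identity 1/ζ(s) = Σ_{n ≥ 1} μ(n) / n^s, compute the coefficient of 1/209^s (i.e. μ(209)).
μ(209) = 1

Factor n = 209 = 11 · 19. μ(n) = 0 if any exponent ≥ 2 (not squarefree); otherwise μ(n) = (−1)^{ω(n)} where ω(n) is the number of distinct prime factors. Applying: μ(209) = 1.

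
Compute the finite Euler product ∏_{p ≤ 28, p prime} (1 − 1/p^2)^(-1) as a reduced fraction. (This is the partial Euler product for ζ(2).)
∏ = 718188003533/440301256704

The primes p ≤ 28 are [2, 3, 5, 7, 11, 13, 17, 19, 23]. For each prime, (1 − 1/p^2)^(-1) = p^2 / (p^2 − 1). The product is (1 − 1/2^2)^(-1), (1 − 1/3^2)^(-1), (1 − 1/5^2)^(-1), (1 − 1/7^2)^(-1), (1 − 1/11^2)^(-1), (1 − 1/13^2)^(-1), (1 − 1/17^2)^(-1), (1 − 1/19^2)^(-1), (1 − 1/23^2)^(-1) = ∏ p^2 / (p^2 − 1) = 718188003533/440301256704.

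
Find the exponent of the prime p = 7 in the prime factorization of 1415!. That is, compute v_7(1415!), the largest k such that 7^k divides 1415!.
v_7(1415!) = 234

Legendre's formula: v_p(n!) = Σ_{k ≥ 1} ⌊n / p^k⌋. For p = 7, n = 1415, the terms are:
  ⌊1415/7^1⌋ = ⌊1415/7⌋ = 202
  ⌊1415/7^2⌋ = ⌊1415/49⌋ = 28
  ⌊1415/7^3⌋ = ⌊1415/343⌋ = 4
(the next term ⌊1415/7^4⌋ = 0, terminating the sum). Summing: v_7(1415!) = 202 + 28 + 4 = 234.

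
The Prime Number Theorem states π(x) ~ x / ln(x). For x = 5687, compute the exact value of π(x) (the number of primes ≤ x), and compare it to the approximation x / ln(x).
π(5687) = 748;  x/ln(x) ≈ 657.77;  relative error ≈ 12.06%.

Directly count primes up to 5687: π(5687) = 748. The PNT approximation gives 5687/ln(5687) ≈ 5687/8.64594 ≈ 657.77. Relative error (π(x) − x/ln(x)) / π(x) ≈ 12.06%; the approximation is known to undercount slightly (Li(x) is a better estimate).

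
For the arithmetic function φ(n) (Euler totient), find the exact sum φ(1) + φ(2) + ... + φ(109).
Σ_{n ≤ 109} φ(n) = 3676

Compute φ(n) for each 1 ≤ n ≤ 109: φ(1) = 1, φ(2) = 1, φ(3) = 2, φ(4) = 2, φ(5) = 4, φ(6) = 2, φ(7) = 6, φ(8) = 4, φ(9) = 6, φ(10) = 4, φ(11) = 10, φ(12) = 4, φ(13) = 12, φ(14) = 6, φ(15) = 8, φ(16) = 8, φ(17) = 16, φ(18) = 6, φ(19) = 18, φ(20) = 8, φ(21) = 12, φ(22) = 10, φ(23) = 22, φ(24) = 8, φ(25) = 20, φ(26) = 12, φ(27) = 18, φ(28) = 12, φ(29) = 28, φ(30) = 8, φ(31) = 30, φ(32) = 16, φ(33) = 20, φ(34) = 16, φ(35) = 24, φ(36) = 12, φ(37) = 36, φ(38) = 18, φ(39) = 24, φ(40) = 16, φ(41) = 40, φ(42) = 12, φ(43) = 42, φ(44) = 20, φ(45) = 24, φ(46) = 22, φ(47) = 46, φ(48) = 16, φ(49) = 42, φ(50) = 20, φ(51) = 32, φ(52) = 24, φ(53) = 52, φ(54) = 18, φ(55) = 40, φ(56) = 24, φ(57) = 36, φ(58) = 28, φ(59) = 58, φ(60) = 16, φ(61) = 60, φ(62) = 30, φ(63) = 36, φ(64) = 32, φ(65) = 48, φ(66) = 20, φ(67) = 66, φ(68) = 32, φ(69) = 44, φ(70) = 24, φ(71) = 70, φ(72) = 24, φ(73) = 72, φ(74) = 36, φ(75) = 40, φ(76) = 36, φ(77) = 60, φ(78) = 24, φ(79) = 78, φ(80) = 32, φ(81) = 54, φ(82) = 40, φ(83) = 82, φ(84) = 24, φ(85) = 64, φ(86) = 42, φ(87) = 56, φ(88) = 40, φ(89) = 88, φ(90) = 24, φ(91) = 72, φ(92) = 44, φ(93) = 60, φ(94) = 46, φ(95) = 72, φ(96) = 32, φ(97) = 96, φ(98) = 42, φ(99) = 60, φ(100) = 40, φ(101) = 100, φ(102) = 32, φ(103) = 102, φ(104) = 48, φ(105) = 48, φ(106) = 52, φ(107) = 106, φ(108) = 36, φ(109) = 108. Summing all 109 values: 3676. (Average order: Σ_{n ≤ x} φ(n) ~ (3/π²) x². For x = 109, (3/π²)·109² ≈ 3611.39.)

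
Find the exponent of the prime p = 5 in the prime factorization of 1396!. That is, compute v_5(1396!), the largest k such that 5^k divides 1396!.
v_5(1396!) = 347

Legendre's formula: v_p(n!) = Σ_{k ≥ 1} ⌊n / p^k⌋. For p = 5, n = 1396, the terms are:
  ⌊1396/5^1⌋ = ⌊1396/5⌋ = 279
  ⌊1396/5^2⌋ = ⌊1396/25⌋ = 55
  ⌊1396/5^3⌋ = ⌊1396/125⌋ = 11
  ⌊1396/5^4⌋ = ⌊1396/625⌋ = 2
(the next term ⌊1396/5^5⌋ = 0, terminating the sum). Summing: v_5(1396!) = 279 + 55 + 11 + 2 = 347.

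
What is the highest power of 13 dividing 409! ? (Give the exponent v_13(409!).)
v_13(409!) = 33

Legendre's formula: v_p(n!) = Σ_{k ≥ 1} ⌊n / p^k⌋. For p = 13, n = 409, the terms are:
  ⌊409/13^1⌋ = ⌊409/13⌋ = 31
  ⌊409/13^2⌋ = ⌊409/169⌋ = 2
(the next term ⌊409/13^3⌋ = 0, terminating the sum). Summing: v_13(409!) = 31 + 2 = 33.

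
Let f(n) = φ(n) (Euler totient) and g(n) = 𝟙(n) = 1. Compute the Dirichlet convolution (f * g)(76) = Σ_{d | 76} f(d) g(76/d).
(φ * 𝟙)(76) = 76

Divisors of 76: [1, 2, 4, 19, 38, 76]. For each d | 76:
  d = 1: φ(1) · 𝟙(76/1) = 1 · 1 = 1
  d = 2: φ(2) · 𝟙(76/2) = 1 · 1 = 1
  d = 4: φ(4) · 𝟙(76/4) = 2 · 1 = 2
  d = 19: φ(19) · 𝟙(76/19) = 18 · 1 = 18
  d = 38: φ(38) · 𝟙(76/38) = 18 · 1 = 18
  d = 76: φ(76) · 𝟙(76/76) = 36 · 1 = 36
Summing: (φ * 𝟙)(76) = 1 + 1 + 2 + 18 + 18 + 36 = 76.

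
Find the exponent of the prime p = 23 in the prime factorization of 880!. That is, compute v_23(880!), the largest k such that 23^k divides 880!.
v_23(880!) = 39

Legendre's formula: v_p(n!) = Σ_{k ≥ 1} ⌊n / p^k⌋. For p = 23, n = 880, the terms are:
  ⌊880/23^1⌋ = ⌊880/23⌋ = 38
  ⌊880/23^2⌋ = ⌊880/529⌋ = 1
(the next term ⌊880/23^3⌋ = 0, terminating the sum). Summing: v_23(880!) = 38 + 1 = 39.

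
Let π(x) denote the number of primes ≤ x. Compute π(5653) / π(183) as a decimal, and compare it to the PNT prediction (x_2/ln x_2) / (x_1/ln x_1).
π(5653)/π(183) = 744/42 ≈ 17.7143;  PNT prediction ≈ 18.6257.

π(183) = 42 and π(5653) = 744, so π(5653)/π(183) ≈ 17.7143. The PNT-predicted ratio is (5653/ln(5653)) / (183/ln(183)) ≈ 18.6257. The two agree to within a few percent, as expected.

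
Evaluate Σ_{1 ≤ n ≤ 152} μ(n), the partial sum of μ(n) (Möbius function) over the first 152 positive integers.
Σ_{n ≤ 152} μ(n) = -1

Compute μ(n) for each 1 ≤ n ≤ 152: μ(1) = 1, μ(2) = -1, μ(3) = -1, μ(4) = 0, μ(5) = -1, μ(6) = 1, μ(7) = -1, μ(8) = 0, μ(9) = 0, μ(10) = 1, μ(11) = -1, μ(12) = 0, μ(13) = -1, μ(14) = 1, μ(15) = 1, μ(16) = 0, μ(17) = -1, μ(18) = 0, μ(19) = -1, μ(20) = 0, μ(21) = 1, μ(22) = 1, μ(23) = -1, μ(24) = 0, μ(25) = 0, μ(26) = 1, μ(27) = 0, μ(28) = 0, μ(29) = -1, μ(30) = -1, μ(31) = -1, μ(32) = 0, μ(33) = 1, μ(34) = 1, μ(35) = 1, μ(36) = 0, μ(37) = -1, μ(38) = 1, μ(39) = 1, μ(40) = 0, μ(41) = -1, μ(42) = -1, μ(43) = -1, μ(44) = 0, μ(45) = 0, μ(46) = 1, μ(47) = -1, μ(48) = 0, μ(49) = 0, μ(50) = 0, μ(51) = 1, μ(52) = 0, μ(53) = -1, μ(54) = 0, μ(55) = 1, μ(56) = 0, μ(57) = 1, μ(58) = 1, μ(59) = -1, μ(60) = 0, μ(61) = -1, μ(62) = 1, μ(63) = 0, μ(64) = 0, μ(65) = 1, μ(66) = -1, μ(67) = -1, μ(68) = 0, μ(69) = 1, μ(70) = -1, μ(71) = -1, μ(72) = 0, μ(73) = -1, μ(74) = 1, μ(75) = 0, μ(76) = 0, μ(77) = 1, μ(78) = -1, μ(79) = -1, μ(80) = 0, μ(81) = 0, μ(82) = 1, μ(83) = -1, μ(84) = 0, μ(85) = 1, μ(86) = 1, μ(87) = 1, μ(88) = 0, μ(89) = -1, μ(90) = 0, μ(91) = 1, μ(92) = 0, μ(93) = 1, μ(94) = 1, μ(95) = 1, μ(96) = 0, μ(97) = -1, μ(98) = 0, μ(99) = 0, μ(100) = 0, μ(101) = -1, μ(102) = -1, μ(103) = -1, μ(104) = 0, μ(105) = -1, μ(106) = 1, μ(107) = -1, μ(108) = 0, μ(109) = -1, μ(110) = -1, μ(111) = 1, μ(112) = 0, μ(113) = -1, μ(114) = -1, μ(115) = 1, μ(116) = 0, μ(117) = 0, μ(118) = 1, μ(119) = 1, μ(120) = 0, μ(121) = 0, μ(122) = 1, μ(123) = 1, μ(124) = 0, μ(125) = 0, μ(126) = 0, μ(127) = -1, μ(128) = 0, μ(129) = 1, μ(130) = -1, μ(131) = -1, μ(132) = 0, μ(133) = 1, μ(134) = 1, μ(135) = 0, μ(136) = 0, μ(137) = -1, μ(138) = -1, μ(139) = -1, μ(140) = 0, μ(141) = 1, μ(142) = 1, μ(143) = 1, μ(144) = 0, μ(145) = 1, μ(146) = 1, μ(147) = 0, μ(148) = 0, μ(149) = -1, μ(150) = 0, μ(151) = -1, μ(152) = 0. Summing all 152 values: -1. (Mertens function M(x) = Σ_{n ≤ x} μ(n); on average M(x) should be small (PNT ⟺ M(x) = o(x)).)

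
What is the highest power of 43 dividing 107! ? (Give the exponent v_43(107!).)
v_43(107!) = 2

Legendre's formula: v_p(n!) = Σ_{k ≥ 1} ⌊n / p^k⌋. For p = 43, n = 107, the terms are:
  ⌊107/43^1⌋ = ⌊107/43⌋ = 2
(the next term ⌊107/43^2⌋ = 0, terminating the sum). Summing: v_43(107!) = 2 = 2.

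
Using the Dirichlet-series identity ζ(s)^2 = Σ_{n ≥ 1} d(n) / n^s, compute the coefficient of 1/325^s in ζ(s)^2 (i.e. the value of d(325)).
d(325) = 6

ζ(s)^2 = (Σ 1/m^s)(Σ 1/k^s). The coefficient of 1/n^s in the product is the number of ordered pairs (m, k) with mk = n, which equals d(n). For n = 325, divisors are [1, 5, 13, 25, 65, 325], so d(325) = 6.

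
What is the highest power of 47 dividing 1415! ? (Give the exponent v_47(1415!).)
v_47(1415!) = 30

Legendre's formula: v_p(n!) = Σ_{k ≥ 1} ⌊n / p^k⌋. For p = 47, n = 1415, the terms are:
  ⌊1415/47^1⌋ = ⌊1415/47⌋ = 30
(the next term ⌊1415/47^2⌋ = 0, terminating the sum). Summing: v_47(1415!) = 30 = 30.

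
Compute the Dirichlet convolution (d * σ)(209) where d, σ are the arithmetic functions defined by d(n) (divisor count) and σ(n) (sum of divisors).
(d * σ)(209) = 308

Divisors of 209: [1, 11, 19, 209]. For each d | 209:
  d = 1: d(1) · σ(209/1) = 1 · 240 = 240
  d = 11: d(11) · σ(209/11) = 2 · 20 = 40
  d = 19: d(19) · σ(209/19) = 2 · 12 = 24
  d = 209: d(209) · σ(209/209) = 4 · 1 = 4
Summing: (d * σ)(209) = 240 + 40 + 24 + 4 = 308.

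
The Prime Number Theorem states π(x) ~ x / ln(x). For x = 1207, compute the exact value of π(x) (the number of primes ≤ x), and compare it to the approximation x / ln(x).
π(1207) = 197;  x/ln(x) ≈ 170.10;  relative error ≈ 13.66%.

Directly count primes up to 1207: π(1207) = 197. The PNT approximation gives 1207/ln(1207) ≈ 1207/7.09589 ≈ 170.10. Relative error (π(x) − x/ln(x)) / π(x) ≈ 13.66%; the approximation is known to undercount slightly (Li(x) is a better estimate).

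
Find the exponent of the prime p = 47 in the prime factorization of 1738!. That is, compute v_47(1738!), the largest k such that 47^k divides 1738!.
v_47(1738!) = 36

Legendre's formula: v_p(n!) = Σ_{k ≥ 1} ⌊n / p^k⌋. For p = 47, n = 1738, the terms are:
  ⌊1738/47^1⌋ = ⌊1738/47⌋ = 36
(the next term ⌊1738/47^2⌋ = 0, terminating the sum). Summing: v_47(1738!) = 36 = 36.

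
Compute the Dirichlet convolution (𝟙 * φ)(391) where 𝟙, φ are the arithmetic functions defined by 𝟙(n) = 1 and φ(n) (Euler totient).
(𝟙 * φ)(391) = 391

Divisors of 391: [1, 17, 23, 391]. For each d | 391:
  d = 1: 𝟙(1) · φ(391/1) = 1 · 352 = 352
  d = 17: 𝟙(17) · φ(391/17) = 1 · 22 = 22
  d = 23: 𝟙(23) · φ(391/23) = 1 · 16 = 16
  d = 391: 𝟙(391) · φ(391/391) = 1 · 1 = 1
Summing: (𝟙 * φ)(391) = 352 + 22 + 16 + 1 = 391.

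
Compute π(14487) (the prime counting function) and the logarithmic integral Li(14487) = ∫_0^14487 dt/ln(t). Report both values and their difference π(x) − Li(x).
π(14487) = 1697;  Li(14487) ≈ 1723.18;  π(x) − Li(x) ≈ -26.18.

Direct count of primes ≤ 14487 gives π(14487) = 1697. Numerical evaluation of the logarithmic integral gives Li(14487) ≈ 1723.18. The difference π(x) − Li(x) ≈ -26.18 is typically negative for small/moderate x (Li(x) overestimates), though Littlewood's theorem shows this sign changes infinitely often.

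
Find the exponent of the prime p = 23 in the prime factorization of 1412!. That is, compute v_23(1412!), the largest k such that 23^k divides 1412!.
v_23(1412!) = 63

Legendre's formula: v_p(n!) = Σ_{k ≥ 1} ⌊n / p^k⌋. For p = 23, n = 1412, the terms are:
  ⌊1412/23^1⌋ = ⌊1412/23⌋ = 61
  ⌊1412/23^2⌋ = ⌊1412/529⌋ = 2
(the next term ⌊1412/23^3⌋ = 0, terminating the sum). Summing: v_23(1412!) = 61 + 2 = 63.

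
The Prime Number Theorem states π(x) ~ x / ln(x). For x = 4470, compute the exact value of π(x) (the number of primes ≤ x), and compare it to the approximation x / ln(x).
π(4470) = 607;  x/ln(x) ≈ 531.82;  relative error ≈ 12.39%.

Directly count primes up to 4470: π(4470) = 607. The PNT approximation gives 4470/ln(4470) ≈ 4470/8.40514 ≈ 531.82. Relative error (π(x) − x/ln(x)) / π(x) ≈ 12.39%; the approximation is known to undercount slightly (Li(x) is a better estimate).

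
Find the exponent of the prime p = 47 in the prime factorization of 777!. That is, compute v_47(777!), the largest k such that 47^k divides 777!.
v_47(777!) = 16

Legendre's formula: v_p(n!) = Σ_{k ≥ 1} ⌊n / p^k⌋. For p = 47, n = 777, the terms are:
  ⌊777/47^1⌋ = ⌊777/47⌋ = 16
(the next term ⌊777/47^2⌋ = 0, terminating the sum). Summing: v_47(777!) = 16 = 16.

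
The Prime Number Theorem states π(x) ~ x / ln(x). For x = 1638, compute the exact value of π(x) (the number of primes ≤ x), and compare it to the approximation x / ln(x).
π(1638) = 259;  x/ln(x) ≈ 221.31;  relative error ≈ 14.55%.

Directly count primes up to 1638: π(1638) = 259. The PNT approximation gives 1638/ln(1638) ≈ 1638/7.40123 ≈ 221.31. Relative error (π(x) − x/ln(x)) / π(x) ≈ 14.55%; the approximation is known to undercount slightly (Li(x) is a better estimate).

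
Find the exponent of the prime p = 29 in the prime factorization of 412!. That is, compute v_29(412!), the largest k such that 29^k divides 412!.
v_29(412!) = 14

Legendre's formula: v_p(n!) = Σ_{k ≥ 1} ⌊n / p^k⌋. For p = 29, n = 412, the terms are:
  ⌊412/29^1⌋ = ⌊412/29⌋ = 14
(the next term ⌊412/29^2⌋ = 0, terminating the sum). Summing: v_29(412!) = 14 = 14.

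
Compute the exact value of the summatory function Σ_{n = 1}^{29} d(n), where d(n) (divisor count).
Σ_{n ≤ 29} d(n) = 103

Compute d(n) for each 1 ≤ n ≤ 29: d(1) = 1, d(2) = 2, d(3) = 2, d(4) = 3, d(5) = 2, d(6) = 4, d(7) = 2, d(8) = 4, d(9) = 3, d(10) = 4, d(11) = 2, d(12) = 6, d(13) = 2, d(14) = 4, d(15) = 4, d(16) = 5, d(17) = 2, d(18) = 6, d(19) = 2, d(20) = 6, d(21) = 4, d(22) = 4, d(23) = 2, d(24) = 8, d(25) = 3, d(26) = 4, d(27) = 4, d(28) = 6, d(29) = 2. Summing all 29 values: 103. (Dirichlet's divisor formula: Σ_{n ≤ x} d(n) = x ln(x) + (2γ − 1) x + O(√x). For x = 29, the asymptotic estimate is ≈ 102.13.)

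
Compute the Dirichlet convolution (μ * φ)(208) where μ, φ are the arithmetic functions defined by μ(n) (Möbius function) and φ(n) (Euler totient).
(μ * φ)(208) = 44

Divisors of 208: [1, 2, 4, 8, 13, 16, 26, 52, 104, 208]. For each d | 208:
  d = 1: μ(1) · φ(208/1) = 1 · 96 = 96
  d = 2: μ(2) · φ(208/2) = -1 · 48 = -48
  d = 4: μ(4) · φ(208/4) = 0 · 24 = 0
  d = 8: μ(8) · φ(208/8) = 0 · 12 = 0
  d = 13: μ(13) · φ(208/13) = -1 · 8 = -8
  d = 16: μ(16) · φ(208/16) = 0 · 12 = 0
  d = 26: μ(26) · φ(208/26) = 1 · 4 = 4
  d = 52: μ(52) · φ(208/52) = 0 · 2 = 0
  d = 104: μ(104) · φ(208/104) = 0 · 1 = 0
  d = 208: μ(208) · φ(208/208) = 0 · 1 = 0
Summing: (μ * φ)(208) = 96 + -48 + 0 + 0 + -8 + 0 + 4 + 0 + 0 + 0 = 44.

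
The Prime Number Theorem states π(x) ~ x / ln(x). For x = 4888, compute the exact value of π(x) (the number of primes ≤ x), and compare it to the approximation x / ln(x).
π(4888) = 653;  x/ln(x) ≈ 575.43;  relative error ≈ 11.88%.

Directly count primes up to 4888: π(4888) = 653. The PNT approximation gives 4888/ln(4888) ≈ 4888/8.49454 ≈ 575.43. Relative error (π(x) − x/ln(x)) / π(x) ≈ 11.88%; the approximation is known to undercount slightly (Li(x) is a better estimate).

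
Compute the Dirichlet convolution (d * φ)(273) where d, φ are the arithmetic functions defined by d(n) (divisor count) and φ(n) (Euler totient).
(d * φ)(273) = 448

Divisors of 273: [1, 3, 7, 13, 21, 39, 91, 273]. For each d | 273:
  d = 1: d(1) · φ(273/1) = 1 · 144 = 144
  d = 3: d(3) · φ(273/3) = 2 · 72 = 144
  d = 7: d(7) · φ(273/7) = 2 · 24 = 48
  d = 13: d(13) · φ(273/13) = 2 · 12 = 24
  d = 21: d(21) · φ(273/21) = 4 · 12 = 48
  d = 39: d(39) · φ(273/39) = 4 · 6 = 24
  d = 91: d(91) · φ(273/91) = 4 · 2 = 8
  d = 273: d(273) · φ(273/273) = 8 · 1 = 8
Summing: (d * φ)(273) = 144 + 144 + 48 + 24 + 48 + 24 + 8 + 8 = 448.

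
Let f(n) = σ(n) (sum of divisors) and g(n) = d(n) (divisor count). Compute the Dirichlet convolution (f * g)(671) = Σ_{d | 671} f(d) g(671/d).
(σ * d)(671) = 896

Divisors of 671: [1, 11, 61, 671]. For each d | 671:
  d = 1: σ(1) · d(671/1) = 1 · 4 = 4
  d = 11: σ(11) · d(671/11) = 12 · 2 = 24
  d = 61: σ(61) · d(671/61) = 62 · 2 = 124
  d = 671: σ(671) · d(671/671) = 744 · 1 = 744
Summing: (σ * d)(671) = 4 + 24 + 124 + 744 = 896.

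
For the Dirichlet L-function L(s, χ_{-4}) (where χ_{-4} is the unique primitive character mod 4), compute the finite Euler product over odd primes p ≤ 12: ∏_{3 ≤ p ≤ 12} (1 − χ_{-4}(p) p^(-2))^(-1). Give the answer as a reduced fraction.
∏ = 17787/19520

The odd primes p ≤ 12 are [3, 5, 7, 11]. For each, χ(p) = 1 if p ≡ 1 mod 4, χ(p) = −1 if p ≡ 3 mod 4. Taking (1 − χ(p)/p^2)^(-1) = p^2/(p^2 − χ(p)): (1 − (-1)/3^2)^(-1) · (1 − (1)/5^2)^(-1) · (1 − (-1)/7^2)^(-1) · (1 − (-1)/11^2)^(-1) = 17787/19520.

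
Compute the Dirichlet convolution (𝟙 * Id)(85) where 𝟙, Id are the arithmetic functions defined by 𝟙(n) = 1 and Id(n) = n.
(𝟙 * Id)(85) = 108

Divisors of 85: [1, 5, 17, 85]. For each d | 85:
  d = 1: 𝟙(1) · Id(85/1) = 1 · 85 = 85
  d = 5: 𝟙(5) · Id(85/5) = 1 · 17 = 17
  d = 17: 𝟙(17) · Id(85/17) = 1 · 5 = 5
  d = 85: 𝟙(85) · Id(85/85) = 1 · 1 = 1
Summing: (𝟙 * Id)(85) = 85 + 17 + 5 + 1 = 108.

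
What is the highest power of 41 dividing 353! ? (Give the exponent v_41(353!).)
v_41(353!) = 8

Legendre's formula: v_p(n!) = Σ_{k ≥ 1} ⌊n / p^k⌋. For p = 41, n = 353, the terms are:
  ⌊353/41^1⌋ = ⌊353/41⌋ = 8
(the next term ⌊353/41^2⌋ = 0, terminating the sum). Summing: v_41(353!) = 8 = 8.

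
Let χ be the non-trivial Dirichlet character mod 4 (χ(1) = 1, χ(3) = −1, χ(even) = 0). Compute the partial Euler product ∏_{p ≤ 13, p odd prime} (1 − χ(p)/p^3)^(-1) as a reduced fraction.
∏ = 17910767875/18484721664

The odd primes p ≤ 13 are [3, 5, 7, 11, 13]. For each, χ(p) = 1 if p ≡ 1 mod 4, χ(p) = −1 if p ≡ 3 mod 4. Taking (1 − χ(p)/p^3)^(-1) = p^3/(p^3 − χ(p)): (1 − (-1)/3^3)^(-1) · (1 − (1)/5^3)^(-1) · (1 − (-1)/7^3)^(-1) · (1 − (-1)/11^3)^(-1) · (1 − (1)/13^3)^(-1) = 17910767875/18484721664.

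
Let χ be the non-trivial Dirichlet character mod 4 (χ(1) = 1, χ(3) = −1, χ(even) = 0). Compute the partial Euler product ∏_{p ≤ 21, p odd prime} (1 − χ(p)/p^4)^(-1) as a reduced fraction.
∏ = 10388364341566686475/10504466734429503488

The odd primes p ≤ 21 are [3, 5, 7, 11, 13, 17, 19]. For each, χ(p) = 1 if p ≡ 1 mod 4, χ(p) = −1 if p ≡ 3 mod 4. Taking (1 − χ(p)/p^4)^(-1) = p^4/(p^4 − χ(p)): (1 − (-1)/3^4)^(-1) · (1 − (1)/5^4)^(-1) · (1 − (-1)/7^4)^(-1) · (1 − (-1)/11^4)^(-1) · (1 − (1)/13^4)^(-1) · (1 − (1)/17^4)^(-1) · (1 − (-1)/19^4)^(-1) = 10388364341566686475/10504466734429503488.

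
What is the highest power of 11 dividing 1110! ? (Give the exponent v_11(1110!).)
v_11(1110!) = 109

Legendre's formula: v_p(n!) = Σ_{k ≥ 1} ⌊n / p^k⌋. For p = 11, n = 1110, the terms are:
  ⌊1110/11^1⌋ = ⌊1110/11⌋ = 100
  ⌊1110/11^2⌋ = ⌊1110/121⌋ = 9
(the next term ⌊1110/11^3⌋ = 0, terminating the sum). Summing: v_11(1110!) = 100 + 9 = 109.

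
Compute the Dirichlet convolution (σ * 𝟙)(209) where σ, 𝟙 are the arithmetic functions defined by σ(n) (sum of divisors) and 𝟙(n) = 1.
(σ * 𝟙)(209) = 273

Divisors of 209: [1, 11, 19, 209]. For each d | 209:
  d = 1: σ(1) · 𝟙(209/1) = 1 · 1 = 1
  d = 11: σ(11) · 𝟙(209/11) = 12 · 1 = 12
  d = 19: σ(19) · 𝟙(209/19) = 20 · 1 = 20
  d = 209: σ(209) · 𝟙(209/209) = 240 · 1 = 240
Summing: (σ * 𝟙)(209) = 1 + 12 + 20 + 240 = 273.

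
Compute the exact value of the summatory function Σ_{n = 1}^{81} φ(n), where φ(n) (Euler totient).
Σ_{n ≤ 81} φ(n) = 2020

Compute φ(n) for each 1 ≤ n ≤ 81: φ(1) = 1, φ(2) = 1, φ(3) = 2, φ(4) = 2, φ(5) = 4, φ(6) = 2, φ(7) = 6, φ(8) = 4, φ(9) = 6, φ(10) = 4, φ(11) = 10, φ(12) = 4, φ(13) = 12, φ(14) = 6, φ(15) = 8, φ(16) = 8, φ(17) = 16, φ(18) = 6, φ(19) = 18, φ(20) = 8, φ(21) = 12, φ(22) = 10, φ(23) = 22, φ(24) = 8, φ(25) = 20, φ(26) = 12, φ(27) = 18, φ(28) = 12, φ(29) = 28, φ(30) = 8, φ(31) = 30, φ(32) = 16, φ(33) = 20, φ(34) = 16, φ(35) = 24, φ(36) = 12, φ(37) = 36, φ(38) = 18, φ(39) = 24, φ(40) = 16, φ(41) = 40, φ(42) = 12, φ(43) = 42, φ(44) = 20, φ(45) = 24, φ(46) = 22, φ(47) = 46, φ(48) = 16, φ(49) = 42, φ(50) = 20, φ(51) = 32, φ(52) = 24, φ(53) = 52, φ(54) = 18, φ(55) = 40, φ(56) = 24, φ(57) = 36, φ(58) = 28, φ(59) = 58, φ(60) = 16, φ(61) = 60, φ(62) = 30, φ(63) = 36, φ(64) = 32, φ(65) = 48, φ(66) = 20, φ(67) = 66, φ(68) = 32, φ(69) = 44, φ(70) = 24, φ(71) = 70, φ(72) = 24, φ(73) = 72, φ(74) = 36, φ(75) = 40, φ(76) = 36, φ(77) = 60, φ(78) = 24, φ(79) = 78, φ(80) = 32, φ(81) = 54. Summing all 81 values: 2020. (Average order: Σ_{n ≤ x} φ(n) ~ (3/π²) x². For x = 81, (3/π²)·81² ≈ 1994.30.)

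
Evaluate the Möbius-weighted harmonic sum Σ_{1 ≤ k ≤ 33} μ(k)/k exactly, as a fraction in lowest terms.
Σ μ(k)/k = -6504197377/200560490130

Values of μ(k) for 1 ≤ k ≤ 33: μ(1) = 1, μ(2) = -1, μ(3) = -1, μ(5) = -1, μ(6) = 1, μ(7) = -1, μ(10) = 1, μ(11) = -1, μ(13) = -1, μ(14) = 1, μ(15) = 1, μ(17) = -1, μ(19) = -1, μ(21) = 1, μ(22) = 1, μ(23) = -1, μ(26) = 1, μ(29) = -1, μ(30) = -1, μ(31) = -1, μ(33) = 1, with μ = 0 on non-squarefree integers. Summing μ(k)/k for k where μ(k) ≠ 0 gives -6504197377/200560490130 ≈ -0.0324. (PNT ⟺ this sum → 0 as n → ∞.)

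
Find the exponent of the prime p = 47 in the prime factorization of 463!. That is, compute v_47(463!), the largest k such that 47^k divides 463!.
v_47(463!) = 9

Legendre's formula: v_p(n!) = Σ_{k ≥ 1} ⌊n / p^k⌋. For p = 47, n = 463, the terms are:
  ⌊463/47^1⌋ = ⌊463/47⌋ = 9
(the next term ⌊463/47^2⌋ = 0, terminating the sum). Summing: v_47(463!) = 9 = 9.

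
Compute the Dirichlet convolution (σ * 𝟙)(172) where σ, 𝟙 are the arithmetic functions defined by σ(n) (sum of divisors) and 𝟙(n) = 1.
(σ * 𝟙)(172) = 495

Divisors of 172: [1, 2, 4, 43, 86, 172]. For each d | 172:
  d = 1: σ(1) · 𝟙(172/1) = 1 · 1 = 1
  d = 2: σ(2) · 𝟙(172/2) = 3 · 1 = 3
  d = 4: σ(4) · 𝟙(172/4) = 7 · 1 = 7
  d = 43: σ(43) · 𝟙(172/43) = 44 · 1 = 44
  d = 86: σ(86) · 𝟙(172/86) = 132 · 1 = 132
  d = 172: σ(172) · 𝟙(172/172) = 308 · 1 = 308
Summing: (σ * 𝟙)(172) = 1 + 3 + 7 + 44 + 132 + 308 = 495.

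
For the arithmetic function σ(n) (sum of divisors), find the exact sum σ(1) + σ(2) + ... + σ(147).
Σ_{n ≤ 147} σ(n) = 17816

Compute σ(n) for each 1 ≤ n ≤ 147: σ(1) = 1, σ(2) = 3, σ(3) = 4, σ(4) = 7, σ(5) = 6, σ(6) = 12, σ(7) = 8, σ(8) = 15, σ(9) = 13, σ(10) = 18, σ(11) = 12, σ(12) = 28, σ(13) = 14, σ(14) = 24, σ(15) = 24, σ(16) = 31, σ(17) = 18, σ(18) = 39, σ(19) = 20, σ(20) = 42, σ(21) = 32, σ(22) = 36, σ(23) = 24, σ(24) = 60, σ(25) = 31, σ(26) = 42, σ(27) = 40, σ(28) = 56, σ(29) = 30, σ(30) = 72, σ(31) = 32, σ(32) = 63, σ(33) = 48, σ(34) = 54, σ(35) = 48, σ(36) = 91, σ(37) = 38, σ(38) = 60, σ(39) = 56, σ(40) = 90, σ(41) = 42, σ(42) = 96, σ(43) = 44, σ(44) = 84, σ(45) = 78, σ(46) = 72, σ(47) = 48, σ(48) = 124, σ(49) = 57, σ(50) = 93, σ(51) = 72, σ(52) = 98, σ(53) = 54, σ(54) = 120, σ(55) = 72, σ(56) = 120, σ(57) = 80, σ(58) = 90, σ(59) = 60, σ(60) = 168, σ(61) = 62, σ(62) = 96, σ(63) = 104, σ(64) = 127, σ(65) = 84, σ(66) = 144, σ(67) = 68, σ(68) = 126, σ(69) = 96, σ(70) = 144, σ(71) = 72, σ(72) = 195, σ(73) = 74, σ(74) = 114, σ(75) = 124, σ(76) = 140, σ(77) = 96, σ(78) = 168, σ(79) = 80, σ(80) = 186, σ(81) = 121, σ(82) = 126, σ(83) = 84, σ(84) = 224, σ(85) = 108, σ(86) = 132, σ(87) = 120, σ(88) = 180, σ(89) = 90, σ(90) = 234, σ(91) = 112, σ(92) = 168, σ(93) = 128, σ(94) = 144, σ(95) = 120, σ(96) = 252, σ(97) = 98, σ(98) = 171, σ(99) = 156, σ(100) = 217, σ(101) = 102, σ(102) = 216, σ(103) = 104, σ(104) = 210, σ(105) = 192, σ(106) = 162, σ(107) = 108, σ(108) = 280, σ(109) = 110, σ(110) = 216, σ(111) = 152, σ(112) = 248, σ(113) = 114, σ(114) = 240, σ(115) = 144, σ(116) = 210, σ(117) = 182, σ(118) = 180, σ(119) = 144, σ(120) = 360, σ(121) = 133, σ(122) = 186, σ(123) = 168, σ(124) = 224, σ(125) = 156, σ(126) = 312, σ(127) = 128, σ(128) = 255, σ(129) = 176, σ(130) = 252, σ(131) = 132, σ(132) = 336, σ(133) = 160, σ(134) = 204, σ(135) = 240, σ(136) = 270, σ(137) = 138, σ(138) = 288, σ(139) = 140, σ(140) = 336, σ(141) = 192, σ(142) = 216, σ(143) = 168, σ(144) = 403, σ(145) = 180, σ(146) = 222, σ(147) = 228. Summing all 147 values: 17816. (Average order: Σ_{n ≤ x} σ(n) ~ (π²/12) x². For x = 147, (π²/12)·147² ≈ 17772.69.)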